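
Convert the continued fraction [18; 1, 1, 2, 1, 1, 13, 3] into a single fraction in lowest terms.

Start with 3.
13 + 1/(3/1) = 13 + 1/3 = 40/3
1 + 1/(40/3) = 1 + 3/40 = 43/40
1 + 1/(43/40) = 1 + 40/43 = 83/43
2 + 1/(83/43) = 2 + 43/83 = 209/83
1 + 1/(209/83) = 1 + 83/209 = 292/209
1 + 1/(292/209) = 1 + 209/292 = 501/292
18 + 1/(501/292) = 18 + 292/501 = 9310/501

9310/501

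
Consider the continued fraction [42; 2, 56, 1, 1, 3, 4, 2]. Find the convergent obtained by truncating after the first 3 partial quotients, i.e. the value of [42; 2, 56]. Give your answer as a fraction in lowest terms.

Start with 56.
2 + 1/(56/1) = 2 + 1/56 = 113/56
42 + 1/(113/56) = 42 + 56/113 = 4802/113

4802/113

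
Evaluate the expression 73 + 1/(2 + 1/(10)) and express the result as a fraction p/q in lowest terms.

Start with 10.
2 + 1/(10/1) = 2 + 1/10 = 21/10
73 + 1/(21/10) = 73 + 10/21 = 1543/21

1543/21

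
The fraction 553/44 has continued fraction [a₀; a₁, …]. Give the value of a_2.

⌊553/44⌋ = 12, remainder 25
⌊44/25⌋ = 1, remainder 19
⌊25/19⌋ = 1, remainder 6

1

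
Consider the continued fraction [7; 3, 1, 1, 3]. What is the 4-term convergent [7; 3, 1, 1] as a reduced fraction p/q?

Use the convergent recurrence hₖ = aₖ·hₖ₋₁ + hₖ₋₂ (and likewise for the denominators kₖ):
a_0 = 7: 7/1
a_1 = 3: 22/3
a_2 = 1: 29/4
a_3 = 1: 51/7

51/7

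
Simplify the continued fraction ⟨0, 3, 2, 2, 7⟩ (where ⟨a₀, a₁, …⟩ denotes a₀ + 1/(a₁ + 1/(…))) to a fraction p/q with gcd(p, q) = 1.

37/126

Work from the innermost term outward:
Start with 7.
2 + 1/(7/1) = 2 + 1/7 = 15/7
2 + 1/(15/7) = 2 + 7/15 = 37/15
3 + 1/(37/15) = 3 + 15/37 = 126/37
0 + 1/(126/37) = 0 + 37/126 = 37/126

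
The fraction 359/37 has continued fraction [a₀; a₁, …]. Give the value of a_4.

359 ÷ 37 → quotient 9, remainder 26
37 ÷ 26 → quotient 1, remainder 11
26 ÷ 11 → quotient 2, remainder 4
11 ÷ 4 → quotient 2, remainder 3
4 ÷ 3 → quotient 1, remainder 1

1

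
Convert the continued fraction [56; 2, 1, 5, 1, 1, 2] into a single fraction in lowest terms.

5297/94

a_0 = 56: 56/1
a_1 = 2: 113/2
a_2 = 1: 169/3
a_3 = 5: 958/17
a_4 = 1: 1127/20
a_5 = 1: 2085/37
a_6 = 2: 5297/94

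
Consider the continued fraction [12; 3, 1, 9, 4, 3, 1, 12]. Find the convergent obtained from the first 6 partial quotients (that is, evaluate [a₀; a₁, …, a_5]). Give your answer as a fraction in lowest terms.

6361/519

Use the convergent recurrence hₖ = aₖ·hₖ₋₁ + hₖ₋₂ (and likewise for the denominators kₖ):
a_0 = 12: 12/1
a_1 = 3: 37/3
a_2 = 1: 49/4
a_3 = 9: 478/39
a_4 = 4: 1961/160
a_5 = 3: 6361/519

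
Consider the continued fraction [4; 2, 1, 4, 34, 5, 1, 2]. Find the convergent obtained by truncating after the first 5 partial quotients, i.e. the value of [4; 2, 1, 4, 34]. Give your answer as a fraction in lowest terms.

a_0 = 4: 4/1
a_1 = 2: 9/2
a_2 = 1: 13/3
a_3 = 4: 61/14
a_4 = 34: 2087/479

2087/479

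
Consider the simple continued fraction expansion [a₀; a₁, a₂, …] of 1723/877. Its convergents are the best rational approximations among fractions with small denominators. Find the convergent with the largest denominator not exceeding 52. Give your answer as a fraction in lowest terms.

55/28

a_0 = 1: 1/1  (≤ bound)
a_1 = 1: 2/1  (≤ bound)
a_2 = 27: 55/28  (≤ bound)
a_3 = 3: 167/85  (> 52, stop)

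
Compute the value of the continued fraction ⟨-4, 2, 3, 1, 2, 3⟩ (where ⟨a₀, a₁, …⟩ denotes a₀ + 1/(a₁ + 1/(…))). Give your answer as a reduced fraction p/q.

-299/84

Starting at the tail and folding back:
Start with 3.
2 + 1/(3/1) = 2 + 1/3 = 7/3
1 + 1/(7/3) = 1 + 3/7 = 10/7
3 + 1/(10/7) = 3 + 7/10 = 37/10
2 + 1/(37/10) = 2 + 10/37 = 84/37
-4 + 1/(84/37) = -4 + 37/84 = -299/84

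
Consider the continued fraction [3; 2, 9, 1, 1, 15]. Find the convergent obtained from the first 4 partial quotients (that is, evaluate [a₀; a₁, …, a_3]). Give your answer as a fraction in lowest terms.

Work from the innermost term outward:
Start with 1.
9 + 1/(1/1) = 9 + 1/1 = 10/1
2 + 1/(10/1) = 2 + 1/10 = 21/10
3 + 1/(21/10) = 3 + 10/21 = 73/21

73/21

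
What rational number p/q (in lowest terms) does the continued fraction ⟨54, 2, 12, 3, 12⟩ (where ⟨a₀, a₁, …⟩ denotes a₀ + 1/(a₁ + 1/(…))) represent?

51702/949

Start with 12.
3 + 1/(12/1) = 3 + 1/12 = 37/12
12 + 1/(37/12) = 12 + 12/37 = 456/37
2 + 1/(456/37) = 2 + 37/456 = 949/456
54 + 1/(949/456) = 54 + 456/949 = 51702/949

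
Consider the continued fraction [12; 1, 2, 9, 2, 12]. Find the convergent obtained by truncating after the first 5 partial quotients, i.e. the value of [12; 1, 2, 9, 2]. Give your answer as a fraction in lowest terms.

Start with 2.
9 + 1/(2/1) = 9 + 1/2 = 19/2
2 + 1/(19/2) = 2 + 2/19 = 40/19
1 + 1/(40/19) = 1 + 19/40 = 59/40
12 + 1/(59/40) = 12 + 40/59 = 748/59

748/59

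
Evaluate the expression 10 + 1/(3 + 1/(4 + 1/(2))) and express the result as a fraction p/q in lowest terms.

a_0 = 10: 10/1
a_1 = 3: 31/3
a_2 = 4: 134/13
a_3 = 2: 299/29

299/29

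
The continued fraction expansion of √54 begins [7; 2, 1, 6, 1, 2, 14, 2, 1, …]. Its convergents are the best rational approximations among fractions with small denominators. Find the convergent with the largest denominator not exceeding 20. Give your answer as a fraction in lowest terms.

List convergents until the denominator exceeds the bound:
a_0 = 7: 7/1  (≤ bound)
a_1 = 2: 15/2  (≤ bound)
a_2 = 1: 22/3  (≤ bound)
a_3 = 6: 147/20  (≤ bound)
a_4 = 1: 169/23  (> 20, stop)

147/20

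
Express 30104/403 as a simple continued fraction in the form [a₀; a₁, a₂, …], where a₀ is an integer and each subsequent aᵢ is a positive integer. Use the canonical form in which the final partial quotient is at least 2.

Repeatedly divide and take the remainder:
30104 = 74·403 + 282, so a_0 = 74
403 = 1·282 + 121, so a_1 = 1
282 = 2·121 + 40, so a_2 = 2
121 = 3·40 + 1, so a_3 = 3
40 = 40·1 + 0, so a_4 = 40

[74; 1, 2, 3, 40]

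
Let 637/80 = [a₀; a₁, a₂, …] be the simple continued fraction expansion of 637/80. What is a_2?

25

Apply division with remainder until the remainder is 0:
⌊637/80⌋ = 7, remainder 77
⌊80/77⌋ = 1, remainder 3
⌊77/3⌋ = 25, remainder 2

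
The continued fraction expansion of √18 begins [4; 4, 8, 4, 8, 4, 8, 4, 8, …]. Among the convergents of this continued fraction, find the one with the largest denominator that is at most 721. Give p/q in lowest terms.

577/136

List convergents until the denominator exceeds the bound:
a_0 = 4: 4/1  (≤ bound)
a_1 = 4: 17/4  (≤ bound)
a_2 = 8: 140/33  (≤ bound)
a_3 = 4: 577/136  (≤ bound)
a_4 = 8: 4756/1121  (> 721, stop)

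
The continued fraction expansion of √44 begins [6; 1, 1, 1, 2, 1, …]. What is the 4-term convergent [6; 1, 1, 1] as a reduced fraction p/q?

20/3

Start with 1.
1 + 1/(1/1) = 1 + 1/1 = 2/1
1 + 1/(2/1) = 1 + 1/2 = 3/2
6 + 1/(3/2) = 6 + 2/3 = 20/3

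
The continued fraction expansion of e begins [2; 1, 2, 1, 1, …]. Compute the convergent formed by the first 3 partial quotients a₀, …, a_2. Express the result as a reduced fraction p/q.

8/3

Work from the innermost term outward:
Start with 2.
1 + 1/(2/1) = 1 + 1/2 = 3/2
2 + 1/(3/2) = 2 + 2/3 = 8/3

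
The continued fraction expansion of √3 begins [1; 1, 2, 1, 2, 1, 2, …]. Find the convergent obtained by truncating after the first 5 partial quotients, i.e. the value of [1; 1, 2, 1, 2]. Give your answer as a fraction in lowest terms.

19/11

Collapse the nested fraction from the inside out:
Start with 2.
1 + 1/(2/1) = 1 + 1/2 = 3/2
2 + 1/(3/2) = 2 + 2/3 = 8/3
1 + 1/(8/3) = 1 + 3/8 = 11/8
1 + 1/(11/8) = 1 + 8/11 = 19/11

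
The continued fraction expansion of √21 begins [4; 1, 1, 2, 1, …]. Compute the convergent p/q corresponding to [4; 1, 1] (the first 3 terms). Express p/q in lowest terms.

9/2

Starting at the tail and folding back:
Start with 1.
1 + 1/(1/1) = 1 + 1/1 = 2/1
4 + 1/(2/1) = 4 + 1/2 = 9/2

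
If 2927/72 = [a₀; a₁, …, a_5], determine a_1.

2927 = 40·72 + 47, so a_0 = 40
72 = 1·47 + 25, so a_1 = 1

1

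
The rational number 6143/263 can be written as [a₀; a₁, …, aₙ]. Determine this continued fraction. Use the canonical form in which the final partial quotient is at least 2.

6143 = 23·263 + 94, so a_0 = 23
263 = 2·94 + 75, so a_1 = 2
94 = 1·75 + 19, so a_2 = 1
75 = 3·19 + 18, so a_3 = 3
19 = 1·18 + 1, so a_4 = 1
18 = 18·1 + 0, so a_5 = 18

[23; 2, 1, 3, 1, 18]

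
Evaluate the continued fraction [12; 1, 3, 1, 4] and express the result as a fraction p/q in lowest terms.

307/24

Collapse the nested fraction from the inside out:
Start with 4.
1 + 1/(4/1) = 1 + 1/4 = 5/4
3 + 1/(5/4) = 3 + 4/5 = 19/5
1 + 1/(19/5) = 1 + 5/19 = 24/19
12 + 1/(24/19) = 12 + 19/24 = 307/24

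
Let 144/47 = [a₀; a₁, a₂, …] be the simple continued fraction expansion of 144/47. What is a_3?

2

⌊144/47⌋ = 3, remainder 3
⌊47/3⌋ = 15, remainder 2
⌊3/2⌋ = 1, remainder 1
⌊2/1⌋ = 2, remainder 0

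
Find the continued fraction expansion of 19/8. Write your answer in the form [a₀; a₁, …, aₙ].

Run the Euclidean algorithm, recording each quotient:
19 ÷ 8 → quotient 2, remainder 3
8 ÷ 3 → quotient 2, remainder 2
3 ÷ 2 → quotient 1, remainder 1
2 ÷ 1 → quotient 2, remainder 0

[2; 2, 1, 2]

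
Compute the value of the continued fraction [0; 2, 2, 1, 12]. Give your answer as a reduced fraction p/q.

Use the convergent recurrence hₖ = aₖ·hₖ₋₁ + hₖ₋₂ (and likewise for the denominators kₖ):
a_0 = 0: 0/1
a_1 = 2: 1/2
a_2 = 2: 2/5
a_3 = 1: 3/7
a_4 = 12: 38/89

38/89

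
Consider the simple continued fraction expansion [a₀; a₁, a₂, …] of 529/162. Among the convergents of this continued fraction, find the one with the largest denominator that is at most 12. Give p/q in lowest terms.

13/4

a_0 = 3: 3/1  (≤ bound)
a_1 = 3: 10/3  (≤ bound)
a_2 = 1: 13/4  (≤ bound)
a_3 = 3: 49/15  (> 12, stop)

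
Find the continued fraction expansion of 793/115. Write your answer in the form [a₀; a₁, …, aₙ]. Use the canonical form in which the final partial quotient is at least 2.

Run the Euclidean algorithm, recording each quotient:
⌊793/115⌋ = 6, remainder 103
⌊115/103⌋ = 1, remainder 12
⌊103/12⌋ = 8, remainder 7
⌊12/7⌋ = 1, remainder 5
⌊7/5⌋ = 1, remainder 2
⌊5/2⌋ = 2, remainder 1
⌊2/1⌋ = 2, remainder 0

[6; 1, 8, 1, 1, 2, 2]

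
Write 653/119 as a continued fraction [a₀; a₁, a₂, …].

[5; 2, 19, 3]

653 = 5·119 + 58, so a_0 = 5
119 = 2·58 + 3, so a_1 = 2
58 = 19·3 + 1, so a_2 = 19
3 = 3·1 + 0, so a_3 = 3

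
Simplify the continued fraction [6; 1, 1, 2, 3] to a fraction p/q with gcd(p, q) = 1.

Starting at the tail and folding back:
Start with 3.
2 + 1/(3/1) = 2 + 1/3 = 7/3
1 + 1/(7/3) = 1 + 3/7 = 10/7
1 + 1/(10/7) = 1 + 7/10 = 17/10
6 + 1/(17/10) = 6 + 10/17 = 112/17

112/17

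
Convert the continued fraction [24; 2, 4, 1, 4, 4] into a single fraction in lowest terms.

5453/223

a_0 = 24: 24/1
a_1 = 2: 49/2
a_2 = 4: 220/9
a_3 = 1: 269/11
a_4 = 4: 1296/53
a_5 = 4: 5453/223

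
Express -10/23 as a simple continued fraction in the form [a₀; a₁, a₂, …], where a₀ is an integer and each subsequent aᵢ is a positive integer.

[-1; 1, 1, 3, 3]

-10 = -1·23 + 13, so a_0 = -1
23 = 1·13 + 10, so a_1 = 1
13 = 1·10 + 3, so a_2 = 1
10 = 3·3 + 1, so a_3 = 3
3 = 3·1 + 0, so a_4 = 3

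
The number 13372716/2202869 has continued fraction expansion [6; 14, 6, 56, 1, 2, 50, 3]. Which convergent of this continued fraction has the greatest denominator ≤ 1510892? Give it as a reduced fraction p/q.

4428247/729459

List convergents until the denominator exceeds the bound:
a_0 = 6: 6/1  (≤ bound)
a_1 = 14: 85/14  (≤ bound)
a_2 = 6: 516/85  (≤ bound)
a_3 = 56: 28981/4774  (≤ bound)
a_4 = 1: 29497/4859  (≤ bound)
a_5 = 2: 87975/14492  (≤ bound)
a_6 = 50: 4428247/729459  (≤ bound)
a_7 = 3: 13372716/2202869  (> 1510892, stop)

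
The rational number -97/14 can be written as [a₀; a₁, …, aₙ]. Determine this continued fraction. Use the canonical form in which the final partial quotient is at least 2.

Run the Euclidean algorithm, recording each quotient:
⌊-97/14⌋ = -7, remainder 1
⌊14/1⌋ = 14, remainder 0

[-7; 14]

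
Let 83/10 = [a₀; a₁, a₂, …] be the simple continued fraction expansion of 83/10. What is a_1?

3

83 ÷ 10 → quotient 8, remainder 3
10 ÷ 3 → quotient 3, remainder 1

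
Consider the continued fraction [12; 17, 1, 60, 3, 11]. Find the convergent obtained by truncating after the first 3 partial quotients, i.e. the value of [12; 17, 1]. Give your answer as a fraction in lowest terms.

Starting at the tail and folding back:
Start with 1.
17 + 1/(1/1) = 17 + 1/1 = 18/1
12 + 1/(18/1) = 12 + 1/18 = 217/18

217/18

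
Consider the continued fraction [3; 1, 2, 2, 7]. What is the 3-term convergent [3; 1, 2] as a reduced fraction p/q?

11/3

Starting at the tail and folding back:
Start with 2.
1 + 1/(2/1) = 1 + 1/2 = 3/2
3 + 1/(3/2) = 3 + 2/3 = 11/3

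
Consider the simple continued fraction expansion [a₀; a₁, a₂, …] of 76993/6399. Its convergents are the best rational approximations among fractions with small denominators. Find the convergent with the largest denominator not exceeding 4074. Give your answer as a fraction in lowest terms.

a_0 = 12: 12/1  (≤ bound)
a_1 = 31: 373/31  (≤ bound)
a_2 = 4: 1504/125  (≤ bound)
a_3 = 1: 1877/156  (≤ bound)
a_4 = 1: 3381/281  (≤ bound)
a_5 = 1: 5258/437  (≤ bound)
a_6 = 14: 76993/6399  (> 4074, stop)

5258/437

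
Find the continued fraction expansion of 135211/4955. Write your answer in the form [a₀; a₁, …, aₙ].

[27; 3, 2, 9, 2, 2, 14]

135211 = 27·4955 + 1426, so a_0 = 27
4955 = 3·1426 + 677, so a_1 = 3
1426 = 2·677 + 72, so a_2 = 2
677 = 9·72 + 29, so a_3 = 9
72 = 2·29 + 14, so a_4 = 2
29 = 2·14 + 1, so a_5 = 2
14 = 14·1 + 0, so a_6 = 14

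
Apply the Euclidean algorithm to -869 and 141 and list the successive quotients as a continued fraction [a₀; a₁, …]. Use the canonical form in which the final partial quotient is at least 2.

[-7; 1, 5, 7, 1, 2]

-869 = -7·141 + 118, so a_0 = -7
141 = 1·118 + 23, so a_1 = 1
118 = 5·23 + 3, so a_2 = 5
23 = 7·3 + 2, so a_3 = 7
3 = 1·2 + 1, so a_4 = 1
2 = 2·1 + 0, so a_5 = 2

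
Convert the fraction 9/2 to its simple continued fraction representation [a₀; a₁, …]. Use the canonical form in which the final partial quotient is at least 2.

9 ÷ 2 → quotient 4, remainder 1
2 ÷ 1 → quotient 2, remainder 0

[4; 2]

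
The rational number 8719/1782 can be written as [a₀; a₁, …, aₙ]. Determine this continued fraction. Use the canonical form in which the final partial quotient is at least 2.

⌊8719/1782⌋ = 4, remainder 1591
⌊1782/1591⌋ = 1, remainder 191
⌊1591/191⌋ = 8, remainder 63
⌊191/63⌋ = 3, remainder 2
⌊63/2⌋ = 31, remainder 1
⌊2/1⌋ = 2, remainder 0

[4; 1, 8, 3, 31, 2]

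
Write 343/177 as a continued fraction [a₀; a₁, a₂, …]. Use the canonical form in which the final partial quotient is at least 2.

[1; 1, 15, 11]

Apply division with remainder until the remainder is 0:
343 = 1·177 + 166, so a_0 = 1
177 = 1·166 + 11, so a_1 = 1
166 = 15·11 + 1, so a_2 = 15
11 = 11·1 + 0, so a_3 = 11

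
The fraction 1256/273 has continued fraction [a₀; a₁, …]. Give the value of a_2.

1256 ÷ 273 → quotient 4, remainder 164
273 ÷ 164 → quotient 1, remainder 109
164 ÷ 109 → quotient 1, remainder 55

1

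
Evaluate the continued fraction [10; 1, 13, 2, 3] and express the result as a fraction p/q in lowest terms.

Compute successive convergents:
a_0 = 10: 10/1
a_1 = 1: 11/1
a_2 = 13: 153/14
a_3 = 2: 317/29
a_4 = 3: 1104/101

1104/101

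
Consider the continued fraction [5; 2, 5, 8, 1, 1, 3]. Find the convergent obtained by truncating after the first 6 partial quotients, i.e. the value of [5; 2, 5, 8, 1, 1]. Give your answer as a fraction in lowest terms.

1042/191

Start with 1.
1 + 1/(1/1) = 1 + 1/1 = 2/1
8 + 1/(2/1) = 8 + 1/2 = 17/2
5 + 1/(17/2) = 5 + 2/17 = 87/17
2 + 1/(87/17) = 2 + 17/87 = 191/87
5 + 1/(191/87) = 5 + 87/191 = 1042/191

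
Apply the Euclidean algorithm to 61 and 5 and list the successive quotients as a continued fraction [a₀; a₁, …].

[12; 5]

Run the Euclidean algorithm, recording each quotient:
⌊61/5⌋ = 12, remainder 1
⌊5/1⌋ = 5, remainder 0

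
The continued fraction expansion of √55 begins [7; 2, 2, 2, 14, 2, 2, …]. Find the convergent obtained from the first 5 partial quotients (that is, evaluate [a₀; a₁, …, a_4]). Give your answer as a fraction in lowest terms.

Start with 14.
2 + 1/(14/1) = 2 + 1/14 = 29/14
2 + 1/(29/14) = 2 + 14/29 = 72/29
2 + 1/(72/29) = 2 + 29/72 = 173/72
7 + 1/(173/72) = 7 + 72/173 = 1283/173

1283/173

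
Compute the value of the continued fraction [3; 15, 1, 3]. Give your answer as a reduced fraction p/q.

193/63

a_0 = 3: 3/1
a_1 = 15: 46/15
a_2 = 1: 49/16
a_3 = 3: 193/63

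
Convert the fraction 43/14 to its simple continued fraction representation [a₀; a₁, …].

Run the Euclidean algorithm, recording each quotient:
43 ÷ 14 → quotient 3, remainder 1
14 ÷ 1 → quotient 14, remainder 0

[3; 14]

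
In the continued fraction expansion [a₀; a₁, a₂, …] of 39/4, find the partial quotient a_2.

⌊39/4⌋ = 9, remainder 3
⌊4/3⌋ = 1, remainder 1
⌊3/1⌋ = 3, remainder 0

3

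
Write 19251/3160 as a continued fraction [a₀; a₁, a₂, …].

Apply division with remainder until the remainder is 0:
⌊19251/3160⌋ = 6, remainder 291
⌊3160/291⌋ = 10, remainder 250
⌊291/250⌋ = 1, remainder 41
⌊250/41⌋ = 6, remainder 4
⌊41/4⌋ = 10, remainder 1
⌊4/1⌋ = 4, remainder 0

[6; 10, 1, 6, 10, 4]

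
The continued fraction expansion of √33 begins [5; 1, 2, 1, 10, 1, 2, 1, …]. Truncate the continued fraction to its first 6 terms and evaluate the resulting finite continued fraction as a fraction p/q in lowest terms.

270/47

Starting at the tail and folding back:
Start with 1.
10 + 1/(1/1) = 10 + 1/1 = 11/1
1 + 1/(11/1) = 1 + 1/11 = 12/11
2 + 1/(12/11) = 2 + 11/12 = 35/12
1 + 1/(35/12) = 1 + 12/35 = 47/35
5 + 1/(47/35) = 5 + 35/47 = 270/47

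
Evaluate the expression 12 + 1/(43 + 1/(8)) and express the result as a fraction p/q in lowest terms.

4148/345

a_0 = 12: 12/1
a_1 = 43: 517/43
a_2 = 8: 4148/345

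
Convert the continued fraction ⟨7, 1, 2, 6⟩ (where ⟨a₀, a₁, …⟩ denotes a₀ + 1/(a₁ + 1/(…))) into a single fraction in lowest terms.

146/19

Use the convergent recurrence hₖ = aₖ·hₖ₋₁ + hₖ₋₂ (and likewise for the denominators kₖ):
a_0 = 7: 7/1
a_1 = 1: 8/1
a_2 = 2: 23/3
a_3 = 6: 146/19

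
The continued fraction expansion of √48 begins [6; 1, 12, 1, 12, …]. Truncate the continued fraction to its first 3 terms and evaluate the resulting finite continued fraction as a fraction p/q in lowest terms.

Start with 12.
1 + 1/(12/1) = 1 + 1/12 = 13/12
6 + 1/(13/12) = 6 + 12/13 = 90/13

90/13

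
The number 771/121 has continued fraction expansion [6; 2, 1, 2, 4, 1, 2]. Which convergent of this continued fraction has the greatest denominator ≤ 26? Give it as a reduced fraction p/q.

51/8

a_0 = 6: 6/1  (≤ bound)
a_1 = 2: 13/2  (≤ bound)
a_2 = 1: 19/3  (≤ bound)
a_3 = 2: 51/8  (≤ bound)
a_4 = 4: 223/35  (> 26, stop)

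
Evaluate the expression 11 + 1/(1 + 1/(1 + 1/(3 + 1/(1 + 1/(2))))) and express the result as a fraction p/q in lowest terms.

Use the convergent recurrence hₖ = aₖ·hₖ₋₁ + hₖ₋₂ (and likewise for the denominators kₖ):
a_0 = 11: 11/1
a_1 = 1: 12/1
a_2 = 1: 23/2
a_3 = 3: 81/7
a_4 = 1: 104/9
a_5 = 2: 289/25

289/25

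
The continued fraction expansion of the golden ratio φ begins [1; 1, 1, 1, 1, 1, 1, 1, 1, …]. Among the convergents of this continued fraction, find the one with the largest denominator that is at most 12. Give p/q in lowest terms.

List convergents until the denominator exceeds the bound:
a_0 = 1: 1/1  (≤ bound)
a_1 = 1: 2/1  (≤ bound)
a_2 = 1: 3/2  (≤ bound)
a_3 = 1: 5/3  (≤ bound)
a_4 = 1: 8/5  (≤ bound)
a_5 = 1: 13/8  (≤ bound)
a_6 = 1: 21/13  (> 12, stop)

13/8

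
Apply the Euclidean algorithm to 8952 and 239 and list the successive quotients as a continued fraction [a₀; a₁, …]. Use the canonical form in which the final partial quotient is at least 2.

[37; 2, 5, 5, 4]

Apply division with remainder until the remainder is 0:
8952 ÷ 239 → quotient 37, remainder 109
239 ÷ 109 → quotient 2, remainder 21
109 ÷ 21 → quotient 5, remainder 4
21 ÷ 4 → quotient 5, remainder 1
4 ÷ 1 → quotient 4, remainder 0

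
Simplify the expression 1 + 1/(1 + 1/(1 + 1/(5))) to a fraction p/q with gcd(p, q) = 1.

a_0 = 1: 1/1
a_1 = 1: 2/1
a_2 = 1: 3/2
a_3 = 5: 17/11

17/11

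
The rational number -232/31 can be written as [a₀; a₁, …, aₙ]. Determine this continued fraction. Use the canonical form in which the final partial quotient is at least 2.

Apply division with remainder until the remainder is 0:
-232 ÷ 31 → quotient -8, remainder 16
31 ÷ 16 → quotient 1, remainder 15
16 ÷ 15 → quotient 1, remainder 1
15 ÷ 1 → quotient 15, remainder 0

[-8; 1, 1, 15]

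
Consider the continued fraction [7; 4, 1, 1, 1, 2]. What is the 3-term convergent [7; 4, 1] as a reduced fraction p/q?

Start with 1.
4 + 1/(1/1) = 4 + 1/1 = 5/1
7 + 1/(5/1) = 7 + 1/5 = 36/5

36/5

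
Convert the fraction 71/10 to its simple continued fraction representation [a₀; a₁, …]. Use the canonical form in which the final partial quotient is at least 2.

Apply division with remainder until the remainder is 0:
71 = 7·10 + 1, so a_0 = 7
10 = 10·1 + 0, so a_1 = 10

[7; 10]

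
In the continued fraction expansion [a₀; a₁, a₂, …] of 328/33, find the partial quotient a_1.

1

Apply division with remainder until the remainder is 0:
⌊328/33⌋ = 9, remainder 31
⌊33/31⌋ = 1, remainder 2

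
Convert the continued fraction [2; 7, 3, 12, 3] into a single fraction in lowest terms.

1784/835

Compute successive convergents:
a_0 = 2: 2/1
a_1 = 7: 15/7
a_2 = 3: 47/22
a_3 = 12: 579/271
a_4 = 3: 1784/835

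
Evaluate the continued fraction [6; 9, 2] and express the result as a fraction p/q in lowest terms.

Work from the innermost term outward:
Start with 2.
9 + 1/(2/1) = 9 + 1/2 = 19/2
6 + 1/(19/2) = 6 + 2/19 = 116/19

116/19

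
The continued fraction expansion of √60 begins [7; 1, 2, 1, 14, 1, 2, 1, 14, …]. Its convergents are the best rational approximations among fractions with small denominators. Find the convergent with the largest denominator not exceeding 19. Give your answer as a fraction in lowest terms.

31/4

a_0 = 7: 7/1  (≤ bound)
a_1 = 1: 8/1  (≤ bound)
a_2 = 2: 23/3  (≤ bound)
a_3 = 1: 31/4  (≤ bound)
a_4 = 14: 457/59  (> 19, stop)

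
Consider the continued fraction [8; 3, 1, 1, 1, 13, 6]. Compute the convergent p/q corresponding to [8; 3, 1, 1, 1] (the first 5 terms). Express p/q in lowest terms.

91/11

a_0 = 8: 8/1
a_1 = 3: 25/3
a_2 = 1: 33/4
a_3 = 1: 58/7
a_4 = 1: 91/11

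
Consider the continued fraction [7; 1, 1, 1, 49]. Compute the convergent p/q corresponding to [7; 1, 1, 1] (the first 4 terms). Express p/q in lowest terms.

Build up convergents one term at a time:
a_0 = 7: 7/1
a_1 = 1: 8/1
a_2 = 1: 15/2
a_3 = 1: 23/3

23/3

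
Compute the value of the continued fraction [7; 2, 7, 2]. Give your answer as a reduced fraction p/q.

239/32

Work from the innermost term outward:
Start with 2.
7 + 1/(2/1) = 7 + 1/2 = 15/2
2 + 1/(15/2) = 2 + 2/15 = 32/15
7 + 1/(32/15) = 7 + 15/32 = 239/32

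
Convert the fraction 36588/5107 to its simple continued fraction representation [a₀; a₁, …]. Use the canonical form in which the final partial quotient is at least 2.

Run the Euclidean algorithm, recording each quotient:
36588 ÷ 5107 → quotient 7, remainder 839
5107 ÷ 839 → quotient 6, remainder 73
839 ÷ 73 → quotient 11, remainder 36
73 ÷ 36 → quotient 2, remainder 1
36 ÷ 1 → quotient 36, remainder 0

[7; 6, 11, 2, 36]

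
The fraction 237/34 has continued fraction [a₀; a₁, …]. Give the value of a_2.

33

Run the Euclidean algorithm, recording each quotient:
237 = 6·34 + 33, so a_0 = 6
34 = 1·33 + 1, so a_1 = 1
33 = 33·1 + 0, so a_2 = 33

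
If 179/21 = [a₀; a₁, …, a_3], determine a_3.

179 ÷ 21 → quotient 8, remainder 11
21 ÷ 11 → quotient 1, remainder 10
11 ÷ 10 → quotient 1, remainder 1
10 ÷ 1 → quotient 10, remainder 0

10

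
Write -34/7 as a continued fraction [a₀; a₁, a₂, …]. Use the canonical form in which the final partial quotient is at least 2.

⌊-34/7⌋ = -5, remainder 1
⌊7/1⌋ = 7, remainder 0

[-5; 7]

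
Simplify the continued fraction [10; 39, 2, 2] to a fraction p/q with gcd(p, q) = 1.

1975/197

Start with 2.
2 + 1/(2/1) = 2 + 1/2 = 5/2
39 + 1/(5/2) = 39 + 2/5 = 197/5
10 + 1/(197/5) = 10 + 5/197 = 1975/197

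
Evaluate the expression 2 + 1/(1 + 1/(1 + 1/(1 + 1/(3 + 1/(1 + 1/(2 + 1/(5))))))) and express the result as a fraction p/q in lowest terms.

a_0 = 2: 2/1
a_1 = 1: 3/1
a_2 = 1: 5/2
a_3 = 1: 8/3
a_4 = 3: 29/11
a_5 = 1: 37/14
a_6 = 2: 103/39
a_7 = 5: 552/209

552/209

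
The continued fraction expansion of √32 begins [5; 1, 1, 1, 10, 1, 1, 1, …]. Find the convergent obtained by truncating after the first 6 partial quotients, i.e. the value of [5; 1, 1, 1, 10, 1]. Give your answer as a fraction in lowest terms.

Compute successive convergents:
a_0 = 5: 5/1
a_1 = 1: 6/1
a_2 = 1: 11/2
a_3 = 1: 17/3
a_4 = 10: 181/32
a_5 = 1: 198/35

198/35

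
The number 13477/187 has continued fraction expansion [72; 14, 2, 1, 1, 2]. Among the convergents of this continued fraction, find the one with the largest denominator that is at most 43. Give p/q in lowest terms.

3099/43

List convergents until the denominator exceeds the bound:
a_0 = 72: 72/1  (≤ bound)
a_1 = 14: 1009/14  (≤ bound)
a_2 = 2: 2090/29  (≤ bound)
a_3 = 1: 3099/43  (≤ bound)
a_4 = 1: 5189/72  (> 43, stop)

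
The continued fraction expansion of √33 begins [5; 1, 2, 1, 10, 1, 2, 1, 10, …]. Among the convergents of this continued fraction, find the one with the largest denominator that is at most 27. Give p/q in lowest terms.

a_0 = 5: 5/1  (≤ bound)
a_1 = 1: 6/1  (≤ bound)
a_2 = 2: 17/3  (≤ bound)
a_3 = 1: 23/4  (≤ bound)
a_4 = 10: 247/43  (> 27, stop)

23/4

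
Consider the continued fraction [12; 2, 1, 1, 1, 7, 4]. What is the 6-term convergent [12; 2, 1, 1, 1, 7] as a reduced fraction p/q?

755/61

Build up convergents one term at a time:
a_0 = 12: 12/1
a_1 = 2: 25/2
a_2 = 1: 37/3
a_3 = 1: 62/5
a_4 = 1: 99/8
a_5 = 7: 755/61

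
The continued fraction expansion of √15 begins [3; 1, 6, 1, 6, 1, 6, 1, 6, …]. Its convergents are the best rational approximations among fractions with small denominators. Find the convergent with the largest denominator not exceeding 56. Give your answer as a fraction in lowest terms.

213/55

List convergents until the denominator exceeds the bound:
a_0 = 3: 3/1  (≤ bound)
a_1 = 1: 4/1  (≤ bound)
a_2 = 6: 27/7  (≤ bound)
a_3 = 1: 31/8  (≤ bound)
a_4 = 6: 213/55  (≤ bound)
a_5 = 1: 244/63  (> 56, stop)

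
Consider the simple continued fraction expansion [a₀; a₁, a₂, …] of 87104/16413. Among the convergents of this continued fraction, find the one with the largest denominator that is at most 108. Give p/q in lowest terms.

536/101

a_0 = 5: 5/1  (≤ bound)
a_1 = 3: 16/3  (≤ bound)
a_2 = 3: 53/10  (≤ bound)
a_3 = 1: 69/13  (≤ bound)
a_4 = 7: 536/101  (≤ bound)
a_5 = 1: 605/114  (> 108, stop)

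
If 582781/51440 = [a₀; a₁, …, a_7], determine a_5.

582781 = 11·51440 + 16941, so a_0 = 11
51440 = 3·16941 + 617, so a_1 = 3
16941 = 27·617 + 282, so a_2 = 27
617 = 2·282 + 53, so a_3 = 2
282 = 5·53 + 17, so a_4 = 5
53 = 3·17 + 2, so a_5 = 3

3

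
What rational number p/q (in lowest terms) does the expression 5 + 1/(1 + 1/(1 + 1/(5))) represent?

Start with 5.
1 + 1/(5/1) = 1 + 1/5 = 6/5
1 + 1/(6/5) = 1 + 5/6 = 11/6
5 + 1/(11/6) = 5 + 6/11 = 61/11

61/11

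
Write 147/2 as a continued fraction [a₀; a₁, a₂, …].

147 = 73·2 + 1, so a_0 = 73
2 = 2·1 + 0, so a_1 = 2

[73; 2]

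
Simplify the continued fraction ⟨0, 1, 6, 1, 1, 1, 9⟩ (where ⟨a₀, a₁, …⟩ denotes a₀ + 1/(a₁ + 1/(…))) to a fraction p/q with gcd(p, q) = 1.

193/222

a_0 = 0: 0/1
a_1 = 1: 1/1
a_2 = 6: 6/7
a_3 = 1: 7/8
a_4 = 1: 13/15
a_5 = 1: 20/23
a_6 = 9: 193/222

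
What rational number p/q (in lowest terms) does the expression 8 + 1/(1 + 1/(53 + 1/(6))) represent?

2919/325

Build up convergents one term at a time:
a_0 = 8: 8/1
a_1 = 1: 9/1
a_2 = 53: 485/54
a_3 = 6: 2919/325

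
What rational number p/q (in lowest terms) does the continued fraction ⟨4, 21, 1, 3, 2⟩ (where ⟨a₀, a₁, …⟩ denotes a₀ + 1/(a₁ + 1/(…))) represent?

Start with 2.
3 + 1/(2/1) = 3 + 1/2 = 7/2
1 + 1/(7/2) = 1 + 2/7 = 9/7
21 + 1/(9/7) = 21 + 7/9 = 196/9
4 + 1/(196/9) = 4 + 9/196 = 793/196

793/196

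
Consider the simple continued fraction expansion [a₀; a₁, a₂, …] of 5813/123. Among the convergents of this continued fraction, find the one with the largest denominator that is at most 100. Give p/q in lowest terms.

a_0 = 47: 47/1  (≤ bound)
a_1 = 3: 142/3  (≤ bound)
a_2 = 1: 189/4  (≤ bound)
a_3 = 5: 1087/23  (≤ bound)
a_4 = 2: 2363/50  (≤ bound)
a_5 = 2: 5813/123  (> 100, stop)

2363/50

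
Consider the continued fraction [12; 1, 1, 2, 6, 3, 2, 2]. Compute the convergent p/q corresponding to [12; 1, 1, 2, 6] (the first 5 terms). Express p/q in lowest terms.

a_0 = 12: 12/1
a_1 = 1: 13/1
a_2 = 1: 25/2
a_3 = 2: 63/5
a_4 = 6: 403/32

403/32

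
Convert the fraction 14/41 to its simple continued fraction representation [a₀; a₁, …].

[0; 2, 1, 13]

Repeatedly divide and take the remainder:
14 ÷ 41 → quotient 0, remainder 14
41 ÷ 14 → quotient 2, remainder 13
14 ÷ 13 → quotient 1, remainder 1
13 ÷ 1 → quotient 13, remainder 0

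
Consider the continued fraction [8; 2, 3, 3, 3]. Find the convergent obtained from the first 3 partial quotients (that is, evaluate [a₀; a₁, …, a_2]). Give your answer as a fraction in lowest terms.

59/7

Starting at the tail and folding back:
Start with 3.
2 + 1/(3/1) = 2 + 1/3 = 7/3
8 + 1/(7/3) = 8 + 3/7 = 59/7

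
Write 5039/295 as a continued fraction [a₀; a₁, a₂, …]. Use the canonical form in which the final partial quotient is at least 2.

5039 ÷ 295 → quotient 17, remainder 24
295 ÷ 24 → quotient 12, remainder 7
24 ÷ 7 → quotient 3, remainder 3
7 ÷ 3 → quotient 2, remainder 1
3 ÷ 1 → quotient 3, remainder 0

[17; 12, 3, 2, 3]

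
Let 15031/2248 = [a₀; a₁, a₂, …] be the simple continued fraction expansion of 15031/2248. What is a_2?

2

15031 ÷ 2248 → quotient 6, remainder 1543
2248 ÷ 1543 → quotient 1, remainder 705
1543 ÷ 705 → quotient 2, remainder 133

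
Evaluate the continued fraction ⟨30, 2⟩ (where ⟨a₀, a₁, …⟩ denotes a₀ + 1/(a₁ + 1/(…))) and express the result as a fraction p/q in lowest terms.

61/2

Starting at the tail and folding back:
Start with 2.
30 + 1/(2/1) = 30 + 1/2 = 61/2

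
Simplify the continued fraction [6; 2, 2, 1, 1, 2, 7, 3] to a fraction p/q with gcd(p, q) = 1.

Starting at the tail and folding back:
Start with 3.
7 + 1/(3/1) = 7 + 1/3 = 22/3
2 + 1/(22/3) = 2 + 3/22 = 47/22
1 + 1/(47/22) = 1 + 22/47 = 69/47
1 + 1/(69/47) = 1 + 47/69 = 116/69
2 + 1/(116/69) = 2 + 69/116 = 301/116
2 + 1/(301/116) = 2 + 116/301 = 718/301
6 + 1/(718/301) = 6 + 301/718 = 4609/718

4609/718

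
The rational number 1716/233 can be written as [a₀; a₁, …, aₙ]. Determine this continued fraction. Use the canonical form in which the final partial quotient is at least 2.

[7; 2, 1, 2, 1, 6, 3]

1716 ÷ 233 → quotient 7, remainder 85
233 ÷ 85 → quotient 2, remainder 63
85 ÷ 63 → quotient 1, remainder 22
63 ÷ 22 → quotient 2, remainder 19
22 ÷ 19 → quotient 1, remainder 3
19 ÷ 3 → quotient 6, remainder 1
3 ÷ 1 → quotient 3, remainder 0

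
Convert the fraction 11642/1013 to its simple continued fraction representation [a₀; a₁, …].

[11; 2, 33, 3, 1, 3]

Repeatedly divide and take the remainder:
⌊11642/1013⌋ = 11, remainder 499
⌊1013/499⌋ = 2, remainder 15
⌊499/15⌋ = 33, remainder 4
⌊15/4⌋ = 3, remainder 3
⌊4/3⌋ = 1, remainder 1
⌊3/1⌋ = 3, remainder 0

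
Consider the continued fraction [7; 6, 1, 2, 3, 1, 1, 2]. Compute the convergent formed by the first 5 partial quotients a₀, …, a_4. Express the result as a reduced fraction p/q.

Compute successive convergents:
a_0 = 7: 7/1
a_1 = 6: 43/6
a_2 = 1: 50/7
a_3 = 2: 143/20
a_4 = 3: 479/67

479/67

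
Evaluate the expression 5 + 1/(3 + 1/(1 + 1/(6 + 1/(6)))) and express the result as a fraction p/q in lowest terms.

Work from the innermost term outward:
Start with 6.
6 + 1/(6/1) = 6 + 1/6 = 37/6
1 + 1/(37/6) = 1 + 6/37 = 43/37
3 + 1/(43/37) = 3 + 37/43 = 166/43
5 + 1/(166/43) = 5 + 43/166 = 873/166

873/166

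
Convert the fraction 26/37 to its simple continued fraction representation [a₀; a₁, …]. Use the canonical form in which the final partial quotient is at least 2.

Run the Euclidean algorithm, recording each quotient:
⌊26/37⌋ = 0, remainder 26
⌊37/26⌋ = 1, remainder 11
⌊26/11⌋ = 2, remainder 4
⌊11/4⌋ = 2, remainder 3
⌊4/3⌋ = 1, remainder 1
⌊3/1⌋ = 3, remainder 0

[0; 1, 2, 2, 1, 3]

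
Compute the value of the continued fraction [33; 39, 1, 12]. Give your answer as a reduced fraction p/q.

17140/519

Compute successive convergents:
a_0 = 33: 33/1
a_1 = 39: 1288/39
a_2 = 1: 1321/40
a_3 = 12: 17140/519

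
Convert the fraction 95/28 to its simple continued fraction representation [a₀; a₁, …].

[3; 2, 1, 1, 5]

95 = 3·28 + 11, so a_0 = 3
28 = 2·11 + 6, so a_1 = 2
11 = 1·6 + 5, so a_2 = 1
6 = 1·5 + 1, so a_3 = 1
5 = 5·1 + 0, so a_4 = 5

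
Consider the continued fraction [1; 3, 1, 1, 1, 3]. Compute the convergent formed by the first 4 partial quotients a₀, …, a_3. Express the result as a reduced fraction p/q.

9/7

a_0 = 1: 1/1
a_1 = 3: 4/3
a_2 = 1: 5/4
a_3 = 1: 9/7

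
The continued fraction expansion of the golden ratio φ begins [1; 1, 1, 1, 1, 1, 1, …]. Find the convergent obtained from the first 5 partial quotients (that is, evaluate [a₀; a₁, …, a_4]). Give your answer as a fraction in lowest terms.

8/5

a_0 = 1: 1/1
a_1 = 1: 2/1
a_2 = 1: 3/2
a_3 = 1: 5/3
a_4 = 1: 8/5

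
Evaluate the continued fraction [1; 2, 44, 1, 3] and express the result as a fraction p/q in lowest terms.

541/362

Use the convergent recurrence hₖ = aₖ·hₖ₋₁ + hₖ₋₂ (and likewise for the denominators kₖ):
a_0 = 1: 1/1
a_1 = 2: 3/2
a_2 = 44: 133/89
a_3 = 1: 136/91
a_4 = 3: 541/362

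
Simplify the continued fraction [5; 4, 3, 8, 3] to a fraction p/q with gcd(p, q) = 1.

1763/337

a_0 = 5: 5/1
a_1 = 4: 21/4
a_2 = 3: 68/13
a_3 = 8: 565/108
a_4 = 3: 1763/337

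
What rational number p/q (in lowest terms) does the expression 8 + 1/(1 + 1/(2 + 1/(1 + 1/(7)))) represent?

Start with 7.
1 + 1/(7/1) = 1 + 1/7 = 8/7
2 + 1/(8/7) = 2 + 7/8 = 23/8
1 + 1/(23/8) = 1 + 8/23 = 31/23
8 + 1/(31/23) = 8 + 23/31 = 271/31

271/31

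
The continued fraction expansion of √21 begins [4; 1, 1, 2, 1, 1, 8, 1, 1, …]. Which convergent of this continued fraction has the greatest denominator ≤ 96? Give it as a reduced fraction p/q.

a_0 = 4: 4/1  (≤ bound)
a_1 = 1: 5/1  (≤ bound)
a_2 = 1: 9/2  (≤ bound)
a_3 = 2: 23/5  (≤ bound)
a_4 = 1: 32/7  (≤ bound)
a_5 = 1: 55/12  (≤ bound)
a_6 = 8: 472/103  (> 96, stop)

55/12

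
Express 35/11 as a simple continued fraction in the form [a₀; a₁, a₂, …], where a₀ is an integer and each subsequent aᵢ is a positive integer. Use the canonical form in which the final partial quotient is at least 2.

[3; 5, 2]

Apply division with remainder until the remainder is 0:
35 = 3·11 + 2, so a_0 = 3
11 = 5·2 + 1, so a_1 = 5
2 = 2·1 + 0, so a_2 = 2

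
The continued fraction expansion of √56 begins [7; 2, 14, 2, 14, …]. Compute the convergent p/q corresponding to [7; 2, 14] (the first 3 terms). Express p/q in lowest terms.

a_0 = 7: 7/1
a_1 = 2: 15/2
a_2 = 14: 217/29

217/29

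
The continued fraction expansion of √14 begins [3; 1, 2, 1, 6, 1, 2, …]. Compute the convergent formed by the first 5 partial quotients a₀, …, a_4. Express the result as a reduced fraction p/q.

101/27

Use the convergent recurrence hₖ = aₖ·hₖ₋₁ + hₖ₋₂ (and likewise for the denominators kₖ):
a_0 = 3: 3/1
a_1 = 1: 4/1
a_2 = 2: 11/3
a_3 = 1: 15/4
a_4 = 6: 101/27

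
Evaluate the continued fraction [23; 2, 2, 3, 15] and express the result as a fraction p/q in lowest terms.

6087/260

a_0 = 23: 23/1
a_1 = 2: 47/2
a_2 = 2: 117/5
a_3 = 3: 398/17
a_4 = 15: 6087/260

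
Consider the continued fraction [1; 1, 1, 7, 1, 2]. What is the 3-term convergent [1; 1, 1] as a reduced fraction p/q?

Collapse the nested fraction from the inside out:
Start with 1.
1 + 1/(1/1) = 1 + 1/1 = 2/1
1 + 1/(2/1) = 1 + 1/2 = 3/2

3/2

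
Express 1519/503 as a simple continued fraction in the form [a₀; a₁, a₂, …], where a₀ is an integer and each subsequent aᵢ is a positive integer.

1519 = 3·503 + 10, so a_0 = 3
503 = 50·10 + 3, so a_1 = 50
10 = 3·3 + 1, so a_2 = 3
3 = 3·1 + 0, so a_3 = 3

[3; 50, 3, 3]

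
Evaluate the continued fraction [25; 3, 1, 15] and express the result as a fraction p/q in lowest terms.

Work from the innermost term outward:
Start with 15.
1 + 1/(15/1) = 1 + 1/15 = 16/15
3 + 1/(16/15) = 3 + 15/16 = 63/16
25 + 1/(63/16) = 25 + 16/63 = 1591/63

1591/63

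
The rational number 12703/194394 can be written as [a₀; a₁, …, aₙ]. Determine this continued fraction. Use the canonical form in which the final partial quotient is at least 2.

⌊12703/194394⌋ = 0, remainder 12703
⌊194394/12703⌋ = 15, remainder 3849
⌊12703/3849⌋ = 3, remainder 1156
⌊3849/1156⌋ = 3, remainder 381
⌊1156/381⌋ = 3, remainder 13
⌊381/13⌋ = 29, remainder 4
⌊13/4⌋ = 3, remainder 1
⌊4/1⌋ = 4, remainder 0

[0; 15, 3, 3, 3, 29, 3, 4]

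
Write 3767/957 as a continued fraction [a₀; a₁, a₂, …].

[3; 1, 14, 1, 2, 4, 1, 3]

Apply division with remainder until the remainder is 0:
3767 ÷ 957 → quotient 3, remainder 896
957 ÷ 896 → quotient 1, remainder 61
896 ÷ 61 → quotient 14, remainder 42
61 ÷ 42 → quotient 1, remainder 19
42 ÷ 19 → quotient 2, remainder 4
19 ÷ 4 → quotient 4, remainder 3
4 ÷ 3 → quotient 1, remainder 1
3 ÷ 1 → quotient 3, remainder 0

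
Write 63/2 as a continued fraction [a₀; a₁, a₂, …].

[31; 2]

63 = 31·2 + 1, so a_0 = 31
2 = 2·1 + 0, so a_1 = 2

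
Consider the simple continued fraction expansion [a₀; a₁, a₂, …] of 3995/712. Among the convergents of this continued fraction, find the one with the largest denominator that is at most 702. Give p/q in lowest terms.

a_0 = 5: 5/1  (≤ bound)
a_1 = 1: 6/1  (≤ bound)
a_2 = 1: 11/2  (≤ bound)
a_3 = 1: 17/3  (≤ bound)
a_4 = 1: 28/5  (≤ bound)
a_5 = 3: 101/18  (≤ bound)
a_6 = 19: 1947/347  (≤ bound)
a_7 = 2: 3995/712  (> 702, stop)

1947/347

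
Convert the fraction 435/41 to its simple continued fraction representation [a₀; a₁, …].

[10; 1, 1, 1, 1, 3, 2]

435 ÷ 41 → quotient 10, remainder 25
41 ÷ 25 → quotient 1, remainder 16
25 ÷ 16 → quotient 1, remainder 9
16 ÷ 9 → quotient 1, remainder 7
9 ÷ 7 → quotient 1, remainder 2
7 ÷ 2 → quotient 3, remainder 1
2 ÷ 1 → quotient 2, remainder 0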